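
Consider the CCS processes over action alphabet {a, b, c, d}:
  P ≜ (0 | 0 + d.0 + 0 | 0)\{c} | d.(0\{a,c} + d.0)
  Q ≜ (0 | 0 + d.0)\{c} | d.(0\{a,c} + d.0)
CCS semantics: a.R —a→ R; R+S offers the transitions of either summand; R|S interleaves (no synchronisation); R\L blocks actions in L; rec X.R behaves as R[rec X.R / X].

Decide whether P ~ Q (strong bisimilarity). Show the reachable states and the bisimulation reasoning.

P's transition system — 6 states:
  m0 = (0 | 0 + d.0 + 0 | 0)\{c} | d.(0\{a,c} + d.0) ⊢ =d=> m1, =d=> m2
  m1 = (0 | 0 + d.0 + 0 | 0)\{c} | (0\{a,c} + d.0) ⊢ =d=> m3, =d=> m4
  m2 = 0\{c} | d.(0\{a,c} + d.0) ⊢ =d=> m4
  m3 = (0 | 0 + d.0 + 0 | 0)\{c} | 0 ⊢ =d=> m5
  m4 = 0\{c} | (0\{a,c} + d.0) ⊢ =d=> m5
  m5 = 0\{c} | 0 ⊢ stopped
Q's transition system — 6 states:
  n0 = (0 | 0 + d.0)\{c} | d.(0\{a,c} + d.0) ⊢ =d=> n1, =d=> n2
  n1 = (0 | 0 + d.0)\{c} | (0\{a,c} + d.0) ⊢ =d=> n3, =d=> n4
  n2 = 0\{c} | d.(0\{a,c} + d.0) ⊢ =d=> n4
  n3 = (0 | 0 + d.0)\{c} | 0 ⊢ =d=> n5
  n4 = 0\{c} | (0\{a,c} + d.0) ⊢ =d=> n5
  n5 = 0\{c} | 0 ⊢ stopped
Coarsest stable partition (strong bisimilarity classes):
  B0 = {m0, n0}
  B1 = {m1, m2, n1, n2}
  B2 = {m3, m4, n3, n4}
  B3 = {m5, n5}
m0 ∈ B0, n0 ∈ B0 → same block

bisimilar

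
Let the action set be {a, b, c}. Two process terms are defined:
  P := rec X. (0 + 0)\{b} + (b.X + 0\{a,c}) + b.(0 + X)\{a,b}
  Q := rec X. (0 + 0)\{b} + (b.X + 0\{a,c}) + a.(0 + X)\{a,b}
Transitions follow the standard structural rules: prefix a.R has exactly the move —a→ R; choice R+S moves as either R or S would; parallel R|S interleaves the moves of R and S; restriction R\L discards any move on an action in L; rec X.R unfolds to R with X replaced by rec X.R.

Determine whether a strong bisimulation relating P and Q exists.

P's transition system — 2 states:
  s0 = rec X. (0 + 0)\{b} + (b.X + 0\{a,c}) + b.(0 + X)\{a,b} has moves --b--▸ s0, --b--▸ s1
  s1 = (0 + (rec X. (0 + 0)\{b} + (b.X + 0\{a,c}) + b.(0 + X)\{a,b}))\{a,b} has moves (no moves)
Q's transition system — 2 states:
  t0 = rec X. (0 + 0)\{b} + (b.X + 0\{a,c}) + a.(0 + X)\{a,b} has moves --a--▸ t1, --b--▸ t0
  t1 = (0 + (rec X. (0 + 0)\{b} + (b.X + 0\{a,c}) + a.(0 + X)\{a,b}))\{a,b} has moves (no moves)
Coarsest stable partition (strong bisimilarity classes):
  B0 = {s0}
  B1 = {s1, t1}
  B2 = {t0}
s0 ∈ B0, t0 ∈ B2 → different blocks

P ≁ Q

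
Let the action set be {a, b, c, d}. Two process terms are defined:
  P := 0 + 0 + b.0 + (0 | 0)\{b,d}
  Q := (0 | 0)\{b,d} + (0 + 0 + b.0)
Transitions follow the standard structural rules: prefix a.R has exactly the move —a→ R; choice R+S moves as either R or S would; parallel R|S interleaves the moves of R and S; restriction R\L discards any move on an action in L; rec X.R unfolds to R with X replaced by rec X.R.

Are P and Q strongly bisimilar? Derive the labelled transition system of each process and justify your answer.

YES

P's transition system — 2 states:
  p0 = 0 + 0 + b.0 + (0 | 0)\{b,d} :: —b→ p1
  p1 = 0 :: stopped
Q's transition system — 2 states:
  q0 = (0 | 0)\{b,d} + (0 + 0 + b.0) :: —b→ q1
  q1 = 0 :: stopped
Bisimilarity quotient blocks:
  B0 = {p0, q0}
  B1 = {p1, q1}
p0 ∈ B0, q0 ∈ B0 → same block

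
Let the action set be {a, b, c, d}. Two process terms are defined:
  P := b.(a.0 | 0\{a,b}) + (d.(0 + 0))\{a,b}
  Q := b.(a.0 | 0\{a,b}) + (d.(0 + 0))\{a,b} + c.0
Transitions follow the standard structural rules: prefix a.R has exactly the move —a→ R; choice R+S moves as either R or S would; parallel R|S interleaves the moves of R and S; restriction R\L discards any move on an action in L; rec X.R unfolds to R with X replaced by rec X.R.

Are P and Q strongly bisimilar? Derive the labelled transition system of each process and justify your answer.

NO

Reachable graph of P (4 states):
  p0 = b.(a.0 | 0\{a,b}) + (d.(0 + 0))\{a,b} :: ··b··> p1, ··d··> p2
  p1 = a.0 | 0\{a,b} :: ··a··> p3
  p2 = (0 + 0)\{a,b} :: deadlocked
  p3 = 0 | 0\{a,b} :: deadlocked
Reachable graph of Q (5 states):
  q0 = b.(a.0 | 0\{a,b}) + (d.(0 + 0))\{a,b} + c.0 :: ··b··> q1, ··c··> q2, ··d··> q3
  q1 = a.0 | 0\{a,b} :: ··a··> q4
  q2 = 0 :: deadlocked
  q3 = (0 + 0)\{a,b} :: deadlocked
  q4 = 0 | 0\{a,b} :: deadlocked
Coarsest stable partition (strong bisimilarity classes):
  B0 = {p0}
  B1 = {p2, p3, q2, q3, q4}
  B2 = {p1, q1}
  B3 = {q0}
p0 ∈ B0, q0 ∈ B3 → different blocks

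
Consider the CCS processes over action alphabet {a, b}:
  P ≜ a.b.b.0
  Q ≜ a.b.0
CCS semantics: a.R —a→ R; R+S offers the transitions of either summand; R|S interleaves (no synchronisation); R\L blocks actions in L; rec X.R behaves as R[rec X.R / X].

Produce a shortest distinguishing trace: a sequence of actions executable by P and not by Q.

abb

Reachable graph of P (4 states):
  m0 = a.b.b.0 → --a--▸ m1
  m1 = b.b.0 → --b--▸ m2
  m2 = b.0 → --b--▸ m3
  m3 = 0 → deadlocked
Reachable graph of Q (3 states):
  n0 = a.b.0 → --a--▸ n1
  n1 = b.0 → --b--▸ n2
  n2 = 0 → deadlocked
Executing abb from P (initial set {m0}):
  step 1 (a): {m1}
  step 2 (b): {m2}
  step 3 (b): {m3}
  ✓ P
Executing abb from Q (initial set {n0}):
  step 1 (a): {n1}
  step 2 (b): {n2}
  step 3 (b): ∅ (Q stuck)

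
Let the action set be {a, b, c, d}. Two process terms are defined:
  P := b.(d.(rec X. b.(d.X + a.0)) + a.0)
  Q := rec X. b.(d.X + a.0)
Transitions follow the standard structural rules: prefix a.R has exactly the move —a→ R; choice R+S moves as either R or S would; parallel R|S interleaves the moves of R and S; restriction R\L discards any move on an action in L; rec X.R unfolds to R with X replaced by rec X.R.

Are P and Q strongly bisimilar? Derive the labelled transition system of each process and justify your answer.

LTS(P): 4 reachable states
  s0 = b.(d.(rec X. b.(d.X + a.0)) + a.0) ⊢ --b--▸ s1
  s1 = d.(rec X. b.(d.X + a.0)) + a.0 ⊢ --a--▸ s2, --d--▸ s3
  s2 = 0 ⊢ (no moves)
  s3 = rec X. b.(d.X + a.0) ⊢ --b--▸ s1
LTS(Q): 3 reachable states
  t0 = rec X. b.(d.X + a.0) ⊢ --b--▸ t1
  t1 = d.(rec X. b.(d.X + a.0)) + a.0 ⊢ --a--▸ t2, --d--▸ t0
  t2 = 0 ⊢ (no moves)
Bisimilarity quotient blocks:
  B0 = {s0, s3, t0}
  B1 = {s1, t1}
  B2 = {s2, t2}
s0 ∈ B0, t0 ∈ B0 → same block

bisimilar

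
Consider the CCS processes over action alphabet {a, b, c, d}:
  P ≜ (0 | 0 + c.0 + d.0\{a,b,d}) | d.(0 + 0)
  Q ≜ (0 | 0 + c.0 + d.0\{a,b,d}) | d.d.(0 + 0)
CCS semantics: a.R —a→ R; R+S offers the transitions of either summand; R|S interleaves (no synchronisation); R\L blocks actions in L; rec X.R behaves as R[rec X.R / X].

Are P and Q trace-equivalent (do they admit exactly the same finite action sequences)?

traces(P) ≠ traces(Q) — witness ⟨cdd⟩

P's transition system — 6 states:
  u0 = (0 | 0 + c.0 + d.0\{a,b,d}) | d.(0 + 0) :: --c--▸ u1, --d--▸ u2, --d--▸ u3
  u1 = 0 | d.(0 + 0) :: --d--▸ u4
  u2 = (0 | 0 + c.0 + d.0\{a,b,d}) | (0 + 0) :: --c--▸ u4, --d--▸ u5
  u3 = 0\{a,b,d} | d.(0 + 0) :: --d--▸ u5
  u4 = 0 | (0 + 0) :: deadlocked
  u5 = 0\{a,b,d} | (0 + 0) :: deadlocked
Q's transition system — 9 states:
  v0 = (0 | 0 + c.0 + d.0\{a,b,d}) | d.d.(0 + 0) :: --c--▸ v1, --d--▸ v2, --d--▸ v3
  v1 = 0 | d.d.(0 + 0) :: --d--▸ v4
  v2 = (0 | 0 + c.0 + d.0\{a,b,d}) | d.(0 + 0) :: --c--▸ v4, --d--▸ v5, --d--▸ v6
  v3 = 0\{a,b,d} | d.d.(0 + 0) :: --d--▸ v6
  v4 = 0 | d.(0 + 0) :: --d--▸ v7
  v5 = (0 | 0 + c.0 + d.0\{a,b,d}) | (0 + 0) :: --c--▸ v7, --d--▸ v8
  v6 = 0\{a,b,d} | d.(0 + 0) :: --d--▸ v8
  v7 = 0 | (0 + 0) :: deadlocked
  v8 = 0\{a,b,d} | (0 + 0) :: deadlocked
Executing cdd from Q (initial set {v0}):
  [1] c ⇒ {v1}
  [2] d ⇒ {v4}
  [3] d ⇒ {v7}
  — Q admits the full trace.
Executing cdd from P (initial set {u0}):
  [1] c ⇒ {u1}
  [2] d ⇒ {u4}
  [3] d ⇒ ∅  — P cannot continue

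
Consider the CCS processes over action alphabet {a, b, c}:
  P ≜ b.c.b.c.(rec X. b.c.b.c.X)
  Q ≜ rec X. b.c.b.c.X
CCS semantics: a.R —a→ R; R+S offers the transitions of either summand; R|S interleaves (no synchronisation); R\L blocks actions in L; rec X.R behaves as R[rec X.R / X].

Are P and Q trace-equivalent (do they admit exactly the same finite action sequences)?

LTS(P): 5 reachable states
  s0 = b.c.b.c.(rec X. b.c.b.c.X) → ··b··> s1
  s1 = c.b.c.(rec X. b.c.b.c.X) → ··c··> s2
  s2 = b.c.(rec X. b.c.b.c.X) → ··b··> s3
  s3 = c.(rec X. b.c.b.c.X) → ··c··> s4
  s4 = rec X. b.c.b.c.X → ··b··> s1
LTS(Q): 4 reachable states
  t0 = rec X. b.c.b.c.X → ··b··> t1
  t1 = c.b.c.(rec X. b.c.b.c.X) → ··c··> t2
  t2 = b.c.(rec X. b.c.b.c.X) → ··b··> t3
  t3 = c.(rec X. b.c.b.c.X) → ··c··> t0
Partition-refinement fixed point:
  B0 = {s0, s2, s4, t0, t2}
  B1 = {s1, s3, t1, t3}
s0 ∈ B0, t0 ∈ B0 → same block
Bisimilar ⇒ trace-equivalent.

trace-equivalent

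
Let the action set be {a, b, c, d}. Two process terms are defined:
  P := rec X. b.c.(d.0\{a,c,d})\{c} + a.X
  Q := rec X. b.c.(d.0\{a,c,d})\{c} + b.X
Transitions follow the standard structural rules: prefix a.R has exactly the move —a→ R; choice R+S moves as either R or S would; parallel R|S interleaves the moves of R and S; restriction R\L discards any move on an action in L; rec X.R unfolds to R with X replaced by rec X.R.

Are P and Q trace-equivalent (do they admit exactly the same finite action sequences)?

traces(P) ≠ traces(Q) — witness ⟨a⟩

P's transition system — 4 states:
  m0 = rec X. b.c.(d.0\{a,c,d})\{c} + a.X ⊢ -a-> m0, -b-> m1
  m1 = c.(d.0\{a,c,d})\{c} ⊢ -c-> m2
  m2 = (d.0\{a,c,d})\{c} ⊢ -d-> m3
  m3 = 0\{a,c,d}\{c} ⊢ (no moves)
Q's transition system — 4 states:
  n0 = rec X. b.c.(d.0\{a,c,d})\{c} + b.X ⊢ -b-> n0, -b-> n1
  n1 = c.(d.0\{a,c,d})\{c} ⊢ -c-> n2
  n2 = (d.0\{a,c,d})\{c} ⊢ -d-> n3
  n3 = 0\{a,c,d}\{c} ⊢ (no moves)
Run σ = ⟨a⟩ on P: start {m0}
  [1] a ⇒ {m0}
  P completes σ.
Run σ = ⟨a⟩ on Q: start {n0}
  [1] a ⇒ ∅  — Q cannot continue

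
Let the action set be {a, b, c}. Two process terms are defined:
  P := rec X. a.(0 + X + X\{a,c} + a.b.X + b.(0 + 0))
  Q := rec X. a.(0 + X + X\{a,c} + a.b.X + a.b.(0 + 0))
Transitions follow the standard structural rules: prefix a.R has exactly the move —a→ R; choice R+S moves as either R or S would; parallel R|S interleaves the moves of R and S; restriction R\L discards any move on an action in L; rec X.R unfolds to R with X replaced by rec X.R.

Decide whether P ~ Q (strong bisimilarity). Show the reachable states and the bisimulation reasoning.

NO

Reachable graph of P (4 states):
  u0 = rec X. a.(0 + X + X\{a,c} + a.b.X + b.(0 + 0)) → ··a··> u1
  u1 = 0 + (rec X. a.(0 + X + X\{a,c} + a.b.X + b.(0 + 0))) + (rec X. a.(0 + X + X\{a,c} + a.b.X + b.(0 + 0)))\{a,c} + a.b.(rec X. a.(0 + X + X\{a,c} + a.b.X + b.(0 + 0))) + b.(0 + 0) → ··a··> u1, ··a··> u2, ··b··> u3
  u2 = b.(rec X. a.(0 + X + X\{a,c} + a.b.X + b.(0 + 0))) → ··b··> u0
  u3 = 0 + 0 → (no moves)
Reachable graph of Q (5 states):
  v0 = rec X. a.(0 + X + X\{a,c} + a.b.X + a.b.(0 + 0)) → ··a··> v1
  v1 = 0 + (rec X. a.(0 + X + X\{a,c} + a.b.X + a.b.(0 + 0))) + (rec X. a.(0 + X + X\{a,c} + a.b.X + a.b.(0 + 0)))\{a,c} + a.b.(rec X. a.(0 + X + X\{a,c} + a.b.X + a.b.(0 + 0))) + a.b.(0 + 0) → ··a··> v1, ··a··> v2, ··a··> v3
  v2 = b.(0 + 0) → ··b··> v4
  v3 = b.(rec X. a.(0 + X + X\{a,c} + a.b.X + a.b.(0 + 0))) → ··b··> v0
  v4 = 0 + 0 → (no moves)
Coarsest stable partition (strong bisimilarity classes):
  B0 = {u0}
  B1 = {u1}
  B2 = {u3, v4}
  B3 = {u2}
  B4 = {v0}
  B5 = {v1}
  B6 = {v3}
  B7 = {v2}
u0 ∈ B0, v0 ∈ B4 → different blocks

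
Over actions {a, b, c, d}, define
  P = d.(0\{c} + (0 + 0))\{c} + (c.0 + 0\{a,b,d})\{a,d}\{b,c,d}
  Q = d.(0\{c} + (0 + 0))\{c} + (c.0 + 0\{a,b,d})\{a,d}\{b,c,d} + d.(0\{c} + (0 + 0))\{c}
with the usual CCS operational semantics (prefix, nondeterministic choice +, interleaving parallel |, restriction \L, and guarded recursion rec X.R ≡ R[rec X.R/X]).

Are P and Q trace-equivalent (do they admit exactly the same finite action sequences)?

traces(P) = traces(Q)

P's transition system — 2 states:
  p0 = d.(0\{c} + (0 + 0))\{c} + (c.0 + 0\{a,b,d})\{a,d}\{b,c,d} :: -d-> p1
  p1 = (0\{c} + (0 + 0))\{c} :: ∅
Q's transition system — 2 states:
  q0 = d.(0\{c} + (0 + 0))\{c} + (c.0 + 0\{a,b,d})\{a,d}\{b,c,d} + d.(0\{c} + (0 + 0))\{c} :: -d-> q1
  q1 = (0\{c} + (0 + 0))\{c} :: ∅
Partition-refinement fixed point:
  B0 = {p0, q0}
  B1 = {p1, q1}
p0 ∈ B0, q0 ∈ B0 → same block
Bisimilar ⇒ trace-equivalent.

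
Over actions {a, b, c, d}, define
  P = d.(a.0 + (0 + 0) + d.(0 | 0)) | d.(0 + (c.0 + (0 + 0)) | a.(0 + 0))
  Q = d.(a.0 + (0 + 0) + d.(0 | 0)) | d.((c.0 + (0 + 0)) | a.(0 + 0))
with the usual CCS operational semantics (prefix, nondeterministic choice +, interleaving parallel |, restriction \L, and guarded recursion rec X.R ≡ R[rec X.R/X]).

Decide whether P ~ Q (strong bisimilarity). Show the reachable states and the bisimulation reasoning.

bisimilar

LTS(P): 20 reachable states
  p0 = d.(a.0 + (0 + 0) + d.(0 | 0)) | d.(0 + (c.0 + (0 + 0)) | a.(0 + 0)) has moves —d→ p1, —d→ p2
  p1 = (a.0 + (0 + 0) + d.(0 | 0)) | d.(0 + (c.0 + (0 + 0)) | a.(0 + 0)) has moves —a→ p3, —d→ p4, —d→ p5
  p2 = d.(a.0 + (0 + 0) + d.(0 | 0)) | (0 + (c.0 + (0 + 0)) | a.(0 + 0)) has moves —a→ p6, —c→ p7, —d→ p4
  p3 = 0 | d.(0 + (c.0 + (0 + 0)) | a.(0 + 0)) has moves —d→ p8
  p4 = (a.0 + (0 + 0) + d.(0 | 0)) | (0 + (c.0 + (0 + 0)) | a.(0 + 0)) has moves —a→ p8, —a→ p9, —c→ p10, —d→ p11
  p5 = 0 | 0 | d.(0 + (c.0 + (0 + 0)) | a.(0 + 0)) has moves —d→ p11
  p6 = d.(a.0 + (0 + 0) + d.(0 | 0)) | ((c.0 + (0 + 0)) | (0 + 0)) has moves —c→ p12, —d→ p9
  p7 = d.(a.0 + (0 + 0) + d.(0 | 0)) | (0 | a.(0 + 0)) has moves —a→ p12, —d→ p10
  p8 = 0 | (0 + (c.0 + (0 + 0)) | a.(0 + 0)) has moves —a→ p13, —c→ p14
  p9 = (a.0 + (0 + 0) + d.(0 | 0)) | ((c.0 + (0 + 0)) | (0 + 0)) has moves —a→ p13, —c→ p15, —d→ p16
  p10 = (a.0 + (0 + 0) + d.(0 | 0)) | (0 | a.(0 + 0)) has moves —a→ p14, —a→ p15, —d→ p17
  p11 = 0 | 0 | (0 + (c.0 + (0 + 0)) | a.(0 + 0)) has moves —a→ p16, —c→ p17
  p12 = d.(a.0 + (0 + 0) + d.(0 | 0)) | (0 | (0 + 0)) has moves —d→ p15
  p13 = 0 | ((c.0 + (0 + 0)) | (0 + 0)) has moves —c→ p18
  p14 = 0 | (0 | a.(0 + 0)) has moves —a→ p18
  p15 = (a.0 + (0 + 0) + d.(0 | 0)) | (0 | (0 + 0)) has moves —a→ p18, —d→ p19
  p16 = 0 | 0 | ((c.0 + (0 + 0)) | (0 + 0)) has moves —c→ p19
  p17 = 0 | 0 | (0 | a.(0 + 0)) has moves —a→ p19
  p18 = 0 | (0 | (0 + 0)) has moves ∅
  p19 = 0 | 0 | (0 | (0 + 0)) has moves ∅
LTS(Q): 20 reachable states
  q0 = d.(a.0 + (0 + 0) + d.(0 | 0)) | d.((c.0 + (0 + 0)) | a.(0 + 0)) has moves —d→ q1, —d→ q2
  q1 = (a.0 + (0 + 0) + d.(0 | 0)) | d.((c.0 + (0 + 0)) | a.(0 + 0)) has moves —a→ q3, —d→ q4, —d→ q5
  q2 = d.(a.0 + (0 + 0) + d.(0 | 0)) | ((c.0 + (0 + 0)) | a.(0 + 0)) has moves —a→ q6, —c→ q7, —d→ q4
  q3 = 0 | d.((c.0 + (0 + 0)) | a.(0 + 0)) has moves —d→ q8
  q4 = (a.0 + (0 + 0) + d.(0 | 0)) | ((c.0 + (0 + 0)) | a.(0 + 0)) has moves —a→ q8, —a→ q9, —c→ q10, —d→ q11
  q5 = 0 | 0 | d.((c.0 + (0 + 0)) | a.(0 + 0)) has moves —d→ q11
  q6 = d.(a.0 + (0 + 0) + d.(0 | 0)) | ((c.0 + (0 + 0)) | (0 + 0)) has moves —c→ q12, —d→ q9
  q7 = d.(a.0 + (0 + 0) + d.(0 | 0)) | (0 | a.(0 + 0)) has moves —a→ q12, —d→ q10
  q8 = 0 | ((c.0 + (0 + 0)) | a.(0 + 0)) has moves —a→ q13, —c→ q14
  q9 = (a.0 + (0 + 0) + d.(0 | 0)) | ((c.0 + (0 + 0)) | (0 + 0)) has moves —a→ q13, —c→ q15, —d→ q16
  q10 = (a.0 + (0 + 0) + d.(0 | 0)) | (0 | a.(0 + 0)) has moves —a→ q14, —a→ q15, —d→ q17
  q11 = 0 | 0 | ((c.0 + (0 + 0)) | a.(0 + 0)) has moves —a→ q16, —c→ q17
  q12 = d.(a.0 + (0 + 0) + d.(0 | 0)) | (0 | (0 + 0)) has moves —d→ q15
  q13 = 0 | ((c.0 + (0 + 0)) | (0 + 0)) has moves —c→ q18
  q14 = 0 | (0 | a.(0 + 0)) has moves —a→ q18
  q15 = (a.0 + (0 + 0) + d.(0 | 0)) | (0 | (0 + 0)) has moves —a→ q18, —d→ q19
  q16 = 0 | 0 | ((c.0 + (0 + 0)) | (0 + 0)) has moves —c→ q19
  q17 = 0 | 0 | (0 | a.(0 + 0)) has moves —a→ q19
  q18 = 0 | (0 | (0 + 0)) has moves ∅
  q19 = 0 | 0 | (0 | (0 + 0)) has moves ∅
Partition-refinement fixed point:
  B0 = {p0, q0}
  B1 = {p2, q2}
  B2 = {p7, q7}
  B3 = {p10, q10}
  B4 = {p14, p17, q14, q17}
  B5 = {p18, p19, q18, q19}
  B6 = {p15, q15}
  B7 = {p12, q12}
  B8 = {p4, q4}
  B9 = {p11, p8, q11, q8}
  B10 = {p13, p16, q13, q16}
  B11 = {p9, q9}
  B12 = {p6, q6}
  B13 = {p1, q1}
  B14 = {p3, p5, q3, q5}
p0 ∈ B0, q0 ∈ B0 → same block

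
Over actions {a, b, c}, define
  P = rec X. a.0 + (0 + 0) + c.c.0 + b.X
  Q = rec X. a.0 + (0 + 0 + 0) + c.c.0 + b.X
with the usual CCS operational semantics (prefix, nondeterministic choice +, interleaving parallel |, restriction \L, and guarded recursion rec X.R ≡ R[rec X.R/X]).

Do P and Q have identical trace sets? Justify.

P's transition system — 3 states:
  p0 = rec X. a.0 + (0 + 0) + c.c.0 + b.X | =a=> p1, =b=> p0, =c=> p2
  p1 = 0 | deadlocked
  p2 = c.0 | =c=> p1
Q's transition system — 3 states:
  q0 = rec X. a.0 + (0 + 0 + 0) + c.c.0 + b.X | =a=> q1, =b=> q0, =c=> q2
  q1 = 0 | deadlocked
  q2 = c.0 | =c=> q1
Partition-refinement fixed point:
  B0 = {p0, q0}
  B1 = {p1, q1}
  B2 = {p2, q2}
p0 ∈ B0, q0 ∈ B0 → same block
Bisimilar ⇒ trace-equivalent.

traces(P) = traces(Q)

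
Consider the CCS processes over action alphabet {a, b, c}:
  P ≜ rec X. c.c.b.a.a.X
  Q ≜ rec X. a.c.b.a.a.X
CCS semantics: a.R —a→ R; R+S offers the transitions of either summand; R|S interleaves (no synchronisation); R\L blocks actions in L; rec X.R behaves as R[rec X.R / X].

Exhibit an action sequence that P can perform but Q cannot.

P's transition system — 5 states:
  m0 = rec X. c.c.b.a.a.X | —c→ m1
  m1 = c.b.a.a.(rec X. c.c.b.a.a.X) | —c→ m2
  m2 = b.a.a.(rec X. c.c.b.a.a.X) | —b→ m3
  m3 = a.a.(rec X. c.c.b.a.a.X) | —a→ m4
  m4 = a.(rec X. c.c.b.a.a.X) | —a→ m0
Q's transition system — 5 states:
  n0 = rec X. a.c.b.a.a.X | —a→ n1
  n1 = c.b.a.a.(rec X. a.c.b.a.a.X) | —c→ n2
  n2 = b.a.a.(rec X. a.c.b.a.a.X) | —b→ n3
  n3 = a.a.(rec X. a.c.b.a.a.X) | —a→ n4
  n4 = a.(rec X. a.c.b.a.a.X) | —a→ n0
Executing c from P (initial set {m0}):
  [1] c ⇒ {m1}
  ✓ P
Executing c from Q (initial set {n0}):
  [1] c ⇒ no successor for Q

c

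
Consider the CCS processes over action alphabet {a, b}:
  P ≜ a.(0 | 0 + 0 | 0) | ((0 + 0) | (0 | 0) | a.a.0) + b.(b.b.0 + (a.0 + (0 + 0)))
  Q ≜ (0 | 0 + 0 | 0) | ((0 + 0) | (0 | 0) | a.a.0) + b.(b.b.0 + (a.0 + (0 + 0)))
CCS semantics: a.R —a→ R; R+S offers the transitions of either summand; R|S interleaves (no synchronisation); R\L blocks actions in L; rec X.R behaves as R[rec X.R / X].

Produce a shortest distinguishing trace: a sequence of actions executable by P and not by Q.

aaa

Reachable graph of P (9 states):
  m0 = a.(0 | 0 + 0 | 0) | ((0 + 0) | (0 | 0) | a.a.0) + b.(b.b.0 + (a.0 + (0 + 0))) has moves -a-> m1, -a-> m2, -b-> m3
  m1 = (0 | 0 + 0 | 0) | ((0 + 0) | (0 | 0) | a.a.0) has moves -a-> m4
  m2 = a.(0 | 0 + 0 | 0) | ((0 + 0) | (0 | 0) | a.0) has moves -a-> m4, -a-> m5
  m3 = b.b.0 + (a.0 + (0 + 0)) has moves -a-> m6, -b-> m7
  m4 = (0 | 0 + 0 | 0) | ((0 + 0) | (0 | 0) | a.0) has moves -a-> m8
  m5 = a.(0 | 0 + 0 | 0) | ((0 + 0) | (0 | 0) | 0) has moves -a-> m8
  m6 = 0 has moves deadlocked
  m7 = b.0 has moves -b-> m6
  m8 = (0 | 0 + 0 | 0) | ((0 + 0) | (0 | 0) | 0) has moves deadlocked
Reachable graph of Q (6 states):
  n0 = (0 | 0 + 0 | 0) | ((0 + 0) | (0 | 0) | a.a.0) + b.(b.b.0 + (a.0 + (0 + 0))) has moves -a-> n1, -b-> n2
  n1 = (0 | 0 + 0 | 0) | ((0 + 0) | (0 | 0) | a.0) has moves -a-> n3
  n2 = b.b.0 + (a.0 + (0 + 0)) has moves -a-> n4, -b-> n5
  n3 = (0 | 0 + 0 | 0) | ((0 + 0) | (0 | 0) | 0) has moves deadlocked
  n4 = 0 has moves deadlocked
  n5 = b.0 has moves -b-> n4
Trace ⟨aaa⟩ through P, begin at {m0}:
  after a @ step 1: {m1, m2}
  after a @ step 2: {m4, m5}
  after a @ step 3: {m8}
  P completes σ.
Trace ⟨aaa⟩ through Q, begin at {n0}:
  after a @ step 1: {n1}
  after a @ step 2: {n3}
  after a @ step 3: ∅ (Q stuck)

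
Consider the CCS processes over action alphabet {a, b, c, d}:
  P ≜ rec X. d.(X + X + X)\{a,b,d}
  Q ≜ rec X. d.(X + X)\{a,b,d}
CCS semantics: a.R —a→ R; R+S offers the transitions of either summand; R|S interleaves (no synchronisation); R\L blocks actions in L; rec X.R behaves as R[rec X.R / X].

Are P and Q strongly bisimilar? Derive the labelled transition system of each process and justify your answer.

YES

LTS(P): 2 reachable states
  p0 = rec X. d.(X + X + X)\{a,b,d} | =d=> p1
  p1 = ((rec X. d.(X + X + X)\{a,b,d}) + (rec X. d.(X + X + X)\{a,b,d}) + (rec X. d.(X + X + X)\{a,b,d}))\{a,b,d} | ∅
LTS(Q): 2 reachable states
  q0 = rec X. d.(X + X)\{a,b,d} | =d=> q1
  q1 = ((rec X. d.(X + X)\{a,b,d}) + (rec X. d.(X + X)\{a,b,d}))\{a,b,d} | ∅
Coarsest stable partition (strong bisimilarity classes):
  B0 = {p0, q0}
  B1 = {p1, q1}
p0 ∈ B0, q0 ∈ B0 → same block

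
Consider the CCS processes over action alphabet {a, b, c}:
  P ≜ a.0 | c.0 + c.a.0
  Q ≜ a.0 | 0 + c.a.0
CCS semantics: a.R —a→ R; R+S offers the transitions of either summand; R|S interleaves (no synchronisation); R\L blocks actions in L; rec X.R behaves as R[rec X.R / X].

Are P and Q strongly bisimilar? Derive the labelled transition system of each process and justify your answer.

P ≁ Q

P's transition system — 6 states:
  s0 = a.0 | c.0 + c.a.0 has moves =a=> s1, =c=> s2, =c=> s3
  s1 = 0 | c.0 has moves =c=> s4
  s2 = a.0 has moves =a=> s5
  s3 = a.0 | 0 has moves =a=> s4
  s4 = 0 | 0 has moves ∅
  s5 = 0 has moves ∅
Q's transition system — 4 states:
  t0 = a.0 | 0 + c.a.0 has moves =a=> t1, =c=> t2
  t1 = 0 | 0 has moves ∅
  t2 = a.0 has moves =a=> t3
  t3 = 0 has moves ∅
Bisimilarity quotient blocks:
  B0 = {s0}
  B1 = {s2, s3, t2}
  B2 = {s4, s5, t1, t3}
  B3 = {s1}
  B4 = {t0}
s0 ∈ B0, t0 ∈ B4 → different blocks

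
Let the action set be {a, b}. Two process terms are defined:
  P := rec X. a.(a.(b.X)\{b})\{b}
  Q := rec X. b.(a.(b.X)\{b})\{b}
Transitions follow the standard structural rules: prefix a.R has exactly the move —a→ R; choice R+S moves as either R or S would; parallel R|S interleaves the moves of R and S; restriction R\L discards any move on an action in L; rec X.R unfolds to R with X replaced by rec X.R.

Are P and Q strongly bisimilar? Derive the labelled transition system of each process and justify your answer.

Reachable graph of P (3 states):
  u0 = rec X. a.(a.(b.X)\{b})\{b} has moves =a=> u1
  u1 = (a.(b.(rec X. a.(a.(b.X)\{b})\{b}))\{b})\{b} has moves =a=> u2
  u2 = (b.(rec X. a.(a.(b.X)\{b})\{b}))\{b}\{b} has moves deadlocked
Reachable graph of Q (3 states):
  v0 = rec X. b.(a.(b.X)\{b})\{b} has moves =b=> v1
  v1 = (a.(b.(rec X. b.(a.(b.X)\{b})\{b}))\{b})\{b} has moves =a=> v2
  v2 = (b.(rec X. b.(a.(b.X)\{b})\{b}))\{b}\{b} has moves deadlocked
Partition-refinement fixed point:
  B0 = {u0}
  B1 = {u1, v1}
  B2 = {u2, v2}
  B3 = {v0}
u0 ∈ B0, v0 ∈ B3 → different blocks

NO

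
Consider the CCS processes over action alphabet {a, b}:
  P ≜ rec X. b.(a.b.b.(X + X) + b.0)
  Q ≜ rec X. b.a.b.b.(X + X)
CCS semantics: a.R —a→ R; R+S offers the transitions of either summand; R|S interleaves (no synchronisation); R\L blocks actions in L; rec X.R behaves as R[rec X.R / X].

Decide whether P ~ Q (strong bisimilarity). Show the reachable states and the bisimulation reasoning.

Reachable graph of P (6 states):
  u0 = rec X. b.(a.b.b.(X + X) + b.0) :: -b-> u1
  u1 = a.b.b.((rec X. b.(a.b.b.(X + X) + b.0)) + (rec X. b.(a.b.b.(X + X) + b.0))) + b.0 :: -a-> u2, -b-> u3
  u2 = b.b.((rec X. b.(a.b.b.(X + X) + b.0)) + (rec X. b.(a.b.b.(X + X) + b.0))) :: -b-> u4
  u3 = 0 :: ∅
  u4 = b.((rec X. b.(a.b.b.(X + X) + b.0)) + (rec X. b.(a.b.b.(X + X) + b.0))) :: -b-> u5
  u5 = (rec X. b.(a.b.b.(X + X) + b.0)) + (rec X. b.(a.b.b.(X + X) + b.0)) :: -b-> u1
Reachable graph of Q (5 states):
  v0 = rec X. b.a.b.b.(X + X) :: -b-> v1
  v1 = a.b.b.((rec X. b.a.b.b.(X + X)) + (rec X. b.a.b.b.(X + X))) :: -a-> v2
  v2 = b.b.((rec X. b.a.b.b.(X + X)) + (rec X. b.a.b.b.(X + X))) :: -b-> v3
  v3 = b.((rec X. b.a.b.b.(X + X)) + (rec X. b.a.b.b.(X + X))) :: -b-> v4
  v4 = (rec X. b.a.b.b.(X + X)) + (rec X. b.a.b.b.(X + X)) :: -b-> v1
Coarsest stable partition (strong bisimilarity classes):
  B0 = {u0, u5}
  B1 = {u1}
  B2 = {u2}
  B3 = {u4}
  B4 = {u3}
  B5 = {v0, v4}
  B6 = {v1}
  B7 = {v2}
  B8 = {v3}
u0 ∈ B0, v0 ∈ B5 → different blocks

P ≁ Q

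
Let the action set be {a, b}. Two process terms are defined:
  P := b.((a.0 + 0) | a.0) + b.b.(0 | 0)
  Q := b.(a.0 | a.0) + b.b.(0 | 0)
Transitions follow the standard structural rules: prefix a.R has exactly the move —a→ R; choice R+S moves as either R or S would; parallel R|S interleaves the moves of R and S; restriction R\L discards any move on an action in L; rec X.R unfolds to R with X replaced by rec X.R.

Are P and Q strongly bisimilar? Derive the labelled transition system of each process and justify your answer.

P's transition system — 6 states:
  u0 = b.((a.0 + 0) | a.0) + b.b.(0 | 0) :: —b→ u1, —b→ u2
  u1 = (a.0 + 0) | a.0 :: —a→ u3, —a→ u4
  u2 = b.(0 | 0) :: —b→ u5
  u3 = (a.0 + 0) | 0 :: —a→ u5
  u4 = 0 | a.0 :: —a→ u5
  u5 = 0 | 0 :: ·
Q's transition system — 6 states:
  v0 = b.(a.0 | a.0) + b.b.(0 | 0) :: —b→ v1, —b→ v2
  v1 = a.0 | a.0 :: —a→ v3, —a→ v4
  v2 = b.(0 | 0) :: —b→ v5
  v3 = 0 | a.0 :: —a→ v5
  v4 = a.0 | 0 :: —a→ v5
  v5 = 0 | 0 :: ·
Partition-refinement fixed point:
  B0 = {u0, v0}
  B1 = {u1, v1}
  B2 = {u3, u4, v3, v4}
  B3 = {u5, v5}
  B4 = {u2, v2}
u0 ∈ B0, v0 ∈ B0 → same block

bisimilar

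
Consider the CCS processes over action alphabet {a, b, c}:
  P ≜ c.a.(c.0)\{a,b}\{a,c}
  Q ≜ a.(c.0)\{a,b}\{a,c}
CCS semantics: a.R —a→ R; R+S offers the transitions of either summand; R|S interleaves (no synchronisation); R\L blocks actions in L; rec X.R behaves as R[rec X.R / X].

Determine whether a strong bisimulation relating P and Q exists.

Reachable graph of P (3 states):
  u0 = c.a.(c.0)\{a,b}\{a,c} → —c→ u1
  u1 = a.(c.0)\{a,b}\{a,c} → —a→ u2
  u2 = (c.0)\{a,b}\{a,c} → ·
Reachable graph of Q (2 states):
  v0 = a.(c.0)\{a,b}\{a,c} → —a→ v1
  v1 = (c.0)\{a,b}\{a,c} → ·
Bisimilarity quotient blocks:
  B0 = {u0}
  B1 = {u1, v0}
  B2 = {u2, v1}
u0 ∈ B0, v0 ∈ B1 → different blocks

NO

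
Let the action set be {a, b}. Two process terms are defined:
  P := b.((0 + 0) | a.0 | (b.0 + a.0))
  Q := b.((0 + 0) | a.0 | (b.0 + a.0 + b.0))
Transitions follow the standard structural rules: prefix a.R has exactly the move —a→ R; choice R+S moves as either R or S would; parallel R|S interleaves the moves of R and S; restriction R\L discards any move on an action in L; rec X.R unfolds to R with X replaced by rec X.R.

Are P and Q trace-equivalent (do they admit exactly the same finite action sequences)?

traces(P) = traces(Q)

Reachable graph of P (5 states):
  p0 = b.((0 + 0) | a.0 | (b.0 + a.0)) :: ··b··> p1
  p1 = (0 + 0) | a.0 | (b.0 + a.0) :: ··a··> p2, ··a··> p3, ··b··> p3
  p2 = (0 + 0) | 0 | (b.0 + a.0) :: ··a··> p4, ··b··> p4
  p3 = (0 + 0) | a.0 | 0 :: ··a··> p4
  p4 = (0 + 0) | 0 | 0 :: ·
Reachable graph of Q (5 states):
  q0 = b.((0 + 0) | a.0 | (b.0 + a.0 + b.0)) :: ··b··> q1
  q1 = (0 + 0) | a.0 | (b.0 + a.0 + b.0) :: ··a··> q2, ··a··> q3, ··b··> q3
  q2 = (0 + 0) | 0 | (b.0 + a.0 + b.0) :: ··a··> q4, ··b··> q4
  q3 = (0 + 0) | a.0 | 0 :: ··a··> q4
  q4 = (0 + 0) | 0 | 0 :: ·
Coarsest stable partition (strong bisimilarity classes):
  B0 = {p0, q0}
  B1 = {p1, q1}
  B2 = {p3, q3}
  B3 = {p4, q4}
  B4 = {p2, q2}
p0 ∈ B0, q0 ∈ B0 → same block
Bisimilar ⇒ trace-equivalent.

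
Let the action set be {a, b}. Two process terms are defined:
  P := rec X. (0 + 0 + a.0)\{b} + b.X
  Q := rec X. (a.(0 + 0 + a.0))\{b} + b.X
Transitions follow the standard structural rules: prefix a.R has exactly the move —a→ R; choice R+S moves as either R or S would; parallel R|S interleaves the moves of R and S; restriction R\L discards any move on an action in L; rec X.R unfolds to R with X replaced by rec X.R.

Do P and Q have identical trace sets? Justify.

LTS(P): 2 reachable states
  p0 = rec X. (0 + 0 + a.0)\{b} + b.X ⊢ —a→ p1, —b→ p0
  p1 = 0\{b} ⊢ (no moves)
LTS(Q): 3 reachable states
  q0 = rec X. (a.(0 + 0 + a.0))\{b} + b.X ⊢ —a→ q1, —b→ q0
  q1 = (0 + 0 + a.0)\{b} ⊢ —a→ q2
  q2 = 0\{b} ⊢ (no moves)
Executing aa from Q (initial set {q0}):
  after a @ step 1: {q1}
  after a @ step 2: {q2}
  ✓ Q
Executing aa from P (initial set {p0}):
  after a @ step 1: {p1}
  after a @ step 2: ∅ (P stuck)

trace-distinct — witness ⟨aa⟩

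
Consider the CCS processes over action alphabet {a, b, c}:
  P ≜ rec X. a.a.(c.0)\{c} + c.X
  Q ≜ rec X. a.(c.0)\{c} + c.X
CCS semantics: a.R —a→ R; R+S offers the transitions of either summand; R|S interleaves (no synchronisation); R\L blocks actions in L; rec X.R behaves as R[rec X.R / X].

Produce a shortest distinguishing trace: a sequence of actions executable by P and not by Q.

aa

P's transition system — 3 states:
  s0 = rec X. a.a.(c.0)\{c} + c.X ⊢ —a→ s1, —c→ s0
  s1 = a.(c.0)\{c} ⊢ —a→ s2
  s2 = (c.0)\{c} ⊢ stopped
Q's transition system — 2 states:
  t0 = rec X. a.(c.0)\{c} + c.X ⊢ —a→ t1, —c→ t0
  t1 = (c.0)\{c} ⊢ stopped
Executing aa from P (initial set {s0}):
  step 1 (a): {s1}
  step 2 (a): {s2}
  P completes σ.
Executing aa from Q (initial set {t0}):
  step 1 (a): {t1}
  step 2 (a): no successor for Q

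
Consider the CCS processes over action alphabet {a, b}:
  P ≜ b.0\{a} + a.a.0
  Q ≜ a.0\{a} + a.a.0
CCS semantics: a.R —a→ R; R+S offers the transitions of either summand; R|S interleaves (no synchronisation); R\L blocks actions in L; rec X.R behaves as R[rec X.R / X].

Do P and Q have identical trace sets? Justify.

NO — witness ⟨b⟩

P's transition system — 4 states:
  u0 = b.0\{a} + a.a.0 :: -a-> u1, -b-> u2
  u1 = a.0 :: -a-> u3
  u2 = 0\{a} :: stopped
  u3 = 0 :: stopped
Q's transition system — 4 states:
  v0 = a.0\{a} + a.a.0 :: -a-> v1, -a-> v2
  v1 = 0\{a} :: stopped
  v2 = a.0 :: -a-> v3
  v3 = 0 :: stopped
Run σ = ⟨b⟩ on P: start {u0}
  step 1 (b): {u2}
  — P admits the full trace.
Run σ = ⟨b⟩ on Q: start {v0}
  step 1 (b): ∅  — Q cannot continue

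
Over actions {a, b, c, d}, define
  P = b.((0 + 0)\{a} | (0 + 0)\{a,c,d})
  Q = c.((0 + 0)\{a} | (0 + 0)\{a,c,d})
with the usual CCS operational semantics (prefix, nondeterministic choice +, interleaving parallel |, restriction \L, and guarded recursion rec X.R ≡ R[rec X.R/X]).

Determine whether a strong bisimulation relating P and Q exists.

LTS(P): 2 reachable states
  m0 = b.((0 + 0)\{a} | (0 + 0)\{a,c,d}) ⊢ --b--▸ m1
  m1 = (0 + 0)\{a} | (0 + 0)\{a,c,d} ⊢ (no moves)
LTS(Q): 2 reachable states
  n0 = c.((0 + 0)\{a} | (0 + 0)\{a,c,d}) ⊢ --c--▸ n1
  n1 = (0 + 0)\{a} | (0 + 0)\{a,c,d} ⊢ (no moves)
Bisimilarity quotient blocks:
  B0 = {m0}
  B1 = {m1, n1}
  B2 = {n0}
m0 ∈ B0, n0 ∈ B2 → different blocks

NO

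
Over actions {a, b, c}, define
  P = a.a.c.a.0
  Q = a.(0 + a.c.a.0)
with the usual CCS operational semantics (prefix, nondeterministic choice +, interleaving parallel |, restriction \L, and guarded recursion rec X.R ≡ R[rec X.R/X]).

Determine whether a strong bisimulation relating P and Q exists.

Reachable graph of P (5 states):
  u0 = a.a.c.a.0 has moves =a=> u1
  u1 = a.c.a.0 has moves =a=> u2
  u2 = c.a.0 has moves =c=> u3
  u3 = a.0 has moves =a=> u4
  u4 = 0 has moves deadlocked
Reachable graph of Q (5 states):
  v0 = a.(0 + a.c.a.0) has moves =a=> v1
  v1 = 0 + a.c.a.0 has moves =a=> v2
  v2 = c.a.0 has moves =c=> v3
  v3 = a.0 has moves =a=> v4
  v4 = 0 has moves deadlocked
Partition-refinement fixed point:
  B0 = {u0, v0}
  B1 = {u1, v1}
  B2 = {u2, v2}
  B3 = {u3, v3}
  B4 = {u4, v4}
u0 ∈ B0, v0 ∈ B0 → same block

P ~ Q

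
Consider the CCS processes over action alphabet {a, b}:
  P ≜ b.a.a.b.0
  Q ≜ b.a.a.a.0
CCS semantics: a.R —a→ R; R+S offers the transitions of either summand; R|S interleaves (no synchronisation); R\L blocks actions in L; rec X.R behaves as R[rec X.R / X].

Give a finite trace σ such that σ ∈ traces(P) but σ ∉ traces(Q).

baab

P's transition system — 5 states:
  m0 = b.a.a.b.0 → -b-> m1
  m1 = a.a.b.0 → -a-> m2
  m2 = a.b.0 → -a-> m3
  m3 = b.0 → -b-> m4
  m4 = 0 → deadlocked
Q's transition system — 5 states:
  n0 = b.a.a.a.0 → -b-> n1
  n1 = a.a.a.0 → -a-> n2
  n2 = a.a.0 → -a-> n3
  n3 = a.0 → -a-> n4
  n4 = 0 → deadlocked
Trace ⟨baab⟩ through P, begin at {m0}:
  step 1 (b): {m1}
  step 2 (a): {m2}
  step 3 (a): {m3}
  step 4 (b): {m4}
  ✓ P
Trace ⟨baab⟩ through Q, begin at {n0}:
  step 1 (b): {n1}
  step 2 (a): {n2}
  step 3 (a): {n3}
  step 4 (b): no successor for Q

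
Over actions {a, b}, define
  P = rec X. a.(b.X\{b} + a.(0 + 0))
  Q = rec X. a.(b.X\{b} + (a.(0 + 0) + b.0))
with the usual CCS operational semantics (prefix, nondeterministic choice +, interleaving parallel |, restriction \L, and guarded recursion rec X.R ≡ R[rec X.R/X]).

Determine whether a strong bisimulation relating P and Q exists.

Reachable graph of P (6 states):
  s0 = rec X. a.(b.X\{b} + a.(0 + 0)) has moves -a-> s1
  s1 = b.(rec X. a.(b.X\{b} + a.(0 + 0)))\{b} + a.(0 + 0) has moves -a-> s2, -b-> s3
  s2 = 0 + 0 has moves ·
  s3 = (rec X. a.(b.X\{b} + a.(0 + 0)))\{b} has moves -a-> s4
  s4 = (b.(rec X. a.(b.X\{b} + a.(0 + 0)))\{b} + a.(0 + 0))\{b} has moves -a-> s5
  s5 = (0 + 0)\{b} has moves ·
Reachable graph of Q (7 states):
  t0 = rec X. a.(b.X\{b} + (a.(0 + 0) + b.0)) has moves -a-> t1
  t1 = b.(rec X. a.(b.X\{b} + (a.(0 + 0) + b.0)))\{b} + (a.(0 + 0) + b.0) has moves -a-> t2, -b-> t3, -b-> t4
  t2 = 0 + 0 has moves ·
  t3 = (rec X. a.(b.X\{b} + (a.(0 + 0) + b.0)))\{b} has moves -a-> t5
  t4 = 0 has moves ·
  t5 = (b.(rec X. a.(b.X\{b} + (a.(0 + 0) + b.0)))\{b} + (a.(0 + 0) + b.0))\{b} has moves -a-> t6
  t6 = (0 + 0)\{b} has moves ·
Partition-refinement fixed point:
  B0 = {s0}
  B1 = {s1}
  B2 = {s2, s5, t2, t4, t6}
  B3 = {s3, t3}
  B4 = {s4, t5}
  B5 = {t0}
  B6 = {t1}
s0 ∈ B0, t0 ∈ B5 → different blocks

NO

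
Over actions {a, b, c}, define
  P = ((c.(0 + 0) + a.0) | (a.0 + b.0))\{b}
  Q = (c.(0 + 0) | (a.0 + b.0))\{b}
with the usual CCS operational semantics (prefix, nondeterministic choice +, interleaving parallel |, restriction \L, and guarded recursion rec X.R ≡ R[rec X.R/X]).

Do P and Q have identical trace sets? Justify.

traces(P) ≠ traces(Q) — witness ⟨aa⟩

P's transition system — 6 states:
  m0 = ((c.(0 + 0) + a.0) | (a.0 + b.0))\{b} ⊢ =a=> m1, =a=> m2, =c=> m3
  m1 = ((c.(0 + 0) + a.0) | 0)\{b} ⊢ =a=> m4, =c=> m5
  m2 = (0 | (a.0 + b.0))\{b} ⊢ =a=> m4
  m3 = ((0 + 0) | (a.0 + b.0))\{b} ⊢ =a=> m5
  m4 = (0 | 0)\{b} ⊢ ·
  m5 = ((0 + 0) | 0)\{b} ⊢ ·
Q's transition system — 4 states:
  n0 = (c.(0 + 0) | (a.0 + b.0))\{b} ⊢ =a=> n1, =c=> n2
  n1 = (c.(0 + 0) | 0)\{b} ⊢ =c=> n3
  n2 = ((0 + 0) | (a.0 + b.0))\{b} ⊢ =a=> n3
  n3 = ((0 + 0) | 0)\{b} ⊢ ·
Run σ = ⟨aa⟩ on P: start {m0}
  after a @ step 1: {m1, m2}
  after a @ step 2: {m4}
  ✓ P
Run σ = ⟨aa⟩ on Q: start {n0}
  after a @ step 1: {n1}
  after a @ step 2: no successor for Q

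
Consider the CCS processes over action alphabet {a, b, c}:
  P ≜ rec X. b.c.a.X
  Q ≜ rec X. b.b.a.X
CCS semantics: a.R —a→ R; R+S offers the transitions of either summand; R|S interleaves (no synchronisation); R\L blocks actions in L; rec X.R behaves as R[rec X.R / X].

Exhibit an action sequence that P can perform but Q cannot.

LTS(P): 3 reachable states
  p0 = rec X. b.c.a.X :: =b=> p1
  p1 = c.a.(rec X. b.c.a.X) :: =c=> p2
  p2 = a.(rec X. b.c.a.X) :: =a=> p0
LTS(Q): 3 reachable states
  q0 = rec X. b.b.a.X :: =b=> q1
  q1 = b.a.(rec X. b.b.a.X) :: =b=> q2
  q2 = a.(rec X. b.b.a.X) :: =a=> q0
Executing bc from P (initial set {p0}):
  after b @ step 1: {p1}
  after c @ step 2: {p2}
  ✓ P
Executing bc from Q (initial set {q0}):
  after b @ step 1: {q1}
  after c @ step 2: no successor for Q

bc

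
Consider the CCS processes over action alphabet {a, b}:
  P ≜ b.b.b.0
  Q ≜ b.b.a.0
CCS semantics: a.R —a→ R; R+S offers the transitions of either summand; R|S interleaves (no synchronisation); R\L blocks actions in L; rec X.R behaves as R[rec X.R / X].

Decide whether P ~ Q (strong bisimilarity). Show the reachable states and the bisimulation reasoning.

P ≁ Q

P's transition system — 4 states:
  m0 = b.b.b.0 ⊢ ··b··> m1
  m1 = b.b.0 ⊢ ··b··> m2
  m2 = b.0 ⊢ ··b··> m3
  m3 = 0 ⊢ deadlocked
Q's transition system — 4 states:
  n0 = b.b.a.0 ⊢ ··b··> n1
  n1 = b.a.0 ⊢ ··b··> n2
  n2 = a.0 ⊢ ··a··> n3
  n3 = 0 ⊢ deadlocked
Bisimilarity quotient blocks:
  B0 = {m0}
  B1 = {m1}
  B2 = {m2}
  B3 = {m3, n3}
  B4 = {n0}
  B5 = {n1}
  B6 = {n2}
m0 ∈ B0, n0 ∈ B4 → different blocks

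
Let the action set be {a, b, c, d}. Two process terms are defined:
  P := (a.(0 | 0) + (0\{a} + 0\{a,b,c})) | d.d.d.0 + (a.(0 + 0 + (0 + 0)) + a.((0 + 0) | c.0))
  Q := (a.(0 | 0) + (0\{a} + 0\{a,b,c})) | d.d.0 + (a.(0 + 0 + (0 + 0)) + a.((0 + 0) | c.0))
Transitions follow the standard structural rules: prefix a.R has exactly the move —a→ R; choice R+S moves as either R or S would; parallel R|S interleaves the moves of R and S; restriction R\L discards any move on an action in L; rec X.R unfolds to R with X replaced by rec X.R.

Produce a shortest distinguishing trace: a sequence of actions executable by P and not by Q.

P's transition system — 11 states:
  m0 = (a.(0 | 0) + (0\{a} + 0\{a,b,c})) | d.d.d.0 + (a.(0 + 0 + (0 + 0)) + a.((0 + 0) | c.0)) has moves ··a··> m1, ··a··> m2, ··a··> m3, ··d··> m4
  m1 = (0 + 0) | c.0 has moves ··c··> m5
  m2 = 0 + 0 + (0 + 0) has moves (no moves)
  m3 = 0 | 0 | d.d.d.0 has moves ··d··> m6
  m4 = (a.(0 | 0) + (0\{a} + 0\{a,b,c})) | d.d.0 has moves ··a··> m6, ··d··> m7
  m5 = (0 + 0) | 0 has moves (no moves)
  m6 = 0 | 0 | d.d.0 has moves ··d··> m8
  m7 = (a.(0 | 0) + (0\{a} + 0\{a,b,c})) | d.0 has moves ··a··> m8, ··d··> m9
  m8 = 0 | 0 | d.0 has moves ··d··> m10
  m9 = (a.(0 | 0) + (0\{a} + 0\{a,b,c})) | 0 has moves ··a··> m10
  m10 = 0 | 0 | 0 has moves (no moves)
Q's transition system — 9 states:
  n0 = (a.(0 | 0) + (0\{a} + 0\{a,b,c})) | d.d.0 + (a.(0 + 0 + (0 + 0)) + a.((0 + 0) | c.0)) has moves ··a··> n1, ··a··> n2, ··a··> n3, ··d··> n4
  n1 = (0 + 0) | c.0 has moves ··c··> n5
  n2 = 0 + 0 + (0 + 0) has moves (no moves)
  n3 = 0 | 0 | d.d.0 has moves ··d··> n6
  n4 = (a.(0 | 0) + (0\{a} + 0\{a,b,c})) | d.0 has moves ··a··> n6, ··d··> n7
  n5 = (0 + 0) | 0 has moves (no moves)
  n6 = 0 | 0 | d.0 has moves ··d··> n8
  n7 = (a.(0 | 0) + (0\{a} + 0\{a,b,c})) | 0 has moves ··a··> n8
  n8 = 0 | 0 | 0 has moves (no moves)
Run σ = ⟨ddd⟩ on P: start {m0}
  after d @ step 1: {m4}
  after d @ step 2: {m7}
  after d @ step 3: {m9}
  — P admits the full trace.
Run σ = ⟨ddd⟩ on Q: start {n0}
  after d @ step 1: {n4}
  after d @ step 2: {n7}
  after d @ step 3: no successor for Q

ddd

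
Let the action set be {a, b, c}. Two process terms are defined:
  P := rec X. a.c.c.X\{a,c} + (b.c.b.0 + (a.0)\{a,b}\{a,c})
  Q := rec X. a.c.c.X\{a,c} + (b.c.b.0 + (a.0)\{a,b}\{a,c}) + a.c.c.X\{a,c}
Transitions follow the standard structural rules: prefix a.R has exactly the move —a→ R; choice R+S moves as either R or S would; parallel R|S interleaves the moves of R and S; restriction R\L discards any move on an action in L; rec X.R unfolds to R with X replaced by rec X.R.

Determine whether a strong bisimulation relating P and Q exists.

Reachable graph of P (8 states):
  u0 = rec X. a.c.c.X\{a,c} + (b.c.b.0 + (a.0)\{a,b}\{a,c}) ⊢ —a→ u1, —b→ u2
  u1 = c.c.(rec X. a.c.c.X\{a,c} + (b.c.b.0 + (a.0)\{a,b}\{a,c}))\{a,c} ⊢ —c→ u3
  u2 = c.b.0 ⊢ —c→ u4
  u3 = c.(rec X. a.c.c.X\{a,c} + (b.c.b.0 + (a.0)\{a,b}\{a,c}))\{a,c} ⊢ —c→ u5
  u4 = b.0 ⊢ —b→ u6
  u5 = (rec X. a.c.c.X\{a,c} + (b.c.b.0 + (a.0)\{a,b}\{a,c}))\{a,c} ⊢ —b→ u7
  u6 = 0 ⊢ deadlocked
  u7 = (c.b.0)\{a,c} ⊢ deadlocked
Reachable graph of Q (8 states):
  v0 = rec X. a.c.c.X\{a,c} + (b.c.b.0 + (a.0)\{a,b}\{a,c}) + a.c.c.X\{a,c} ⊢ —a→ v1, —b→ v2
  v1 = c.c.(rec X. a.c.c.X\{a,c} + (b.c.b.0 + (a.0)\{a,b}\{a,c}) + a.c.c.X\{a,c})\{a,c} ⊢ —c→ v3
  v2 = c.b.0 ⊢ —c→ v4
  v3 = c.(rec X. a.c.c.X\{a,c} + (b.c.b.0 + (a.0)\{a,b}\{a,c}) + a.c.c.X\{a,c})\{a,c} ⊢ —c→ v5
  v4 = b.0 ⊢ —b→ v6
  v5 = (rec X. a.c.c.X\{a,c} + (b.c.b.0 + (a.0)\{a,b}\{a,c}) + a.c.c.X\{a,c})\{a,c} ⊢ —b→ v7
  v6 = 0 ⊢ deadlocked
  v7 = (c.b.0)\{a,c} ⊢ deadlocked
Coarsest stable partition (strong bisimilarity classes):
  B0 = {u0, v0}
  B1 = {u1, v1}
  B2 = {u2, u3, v2, v3}
  B3 = {u4, u5, v4, v5}
  B4 = {u6, u7, v6, v7}
u0 ∈ B0, v0 ∈ B0 → same block

YES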